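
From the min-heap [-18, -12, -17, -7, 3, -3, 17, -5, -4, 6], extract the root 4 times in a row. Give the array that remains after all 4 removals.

extract-min #1 returns -18:
  remove root -18; move last element 6 to root → [6, -12, -17, -7, 3, -3, 17, -5, -4]
  6 vs smaller child -17 at index 2, swap → [-17, -12, 6, -7, 3, -3, 17, -5, -4]
  6 vs smaller child -3 at index 5, swap → [-17, -12, -3, -7, 3, 6, 17, -5, -4]
extract-min #2 returns -17:
  remove root -17; move last element -4 to root → [-4, -12, -3, -7, 3, 6, 17, -5]
  -4 vs smaller child -12 at index 1, swap → [-12, -4, -3, -7, 3, 6, 17, -5]
  -4 vs smaller child -7 at index 3, swap → [-12, -7, -3, -4, 3, 6, 17, -5]
  -4 vs only child -5 at index 7, swap → [-12, -7, -3, -5, 3, 6, 17, -4]
extract-min #3 returns -12:
  remove root -12; move last element -4 to root → [-4, -7, -3, -5, 3, 6, 17]
  -4 vs smaller child -7 at index 1, swap → [-7, -4, -3, -5, 3, 6, 17]
  -4 vs smaller child -5 at index 3, swap → [-7, -5, -3, -4, 3, 6, 17]
extract-min #4 returns -7:
  remove root -7; move last element 17 to root → [17, -5, -3, -4, 3, 6]
  17 vs smaller child -5 at index 1, swap → [-5, 17, -3, -4, 3, 6]
  17 vs smaller child -4 at index 3, swap → [-5, -4, -3, 17, 3, 6]

[-5, -4, -3, 17, 3, 6]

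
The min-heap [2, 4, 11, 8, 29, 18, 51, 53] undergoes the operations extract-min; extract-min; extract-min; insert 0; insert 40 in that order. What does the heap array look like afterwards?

extract-min → returns 2:
  remove root 2; move last element 53 to root → [53, 4, 11, 8, 29, 18, 51]
  53 vs smaller child 4 at index 1, swap → [4, 53, 11, 8, 29, 18, 51]
  53 vs smaller child 8 at index 3, swap → [4, 8, 11, 53, 29, 18, 51]
extract-min → returns 4:
  remove root 4; move last element 51 to root → [51, 8, 11, 53, 29, 18]
  51 vs smaller child 8 at index 1, swap → [8, 51, 11, 53, 29, 18]
  51 vs smaller child 29 at index 4, swap → [8, 29, 11, 53, 51, 18]
extract-min → returns 8:
  remove root 8; move last element 18 to root → [18, 29, 11, 53, 51]
  18 vs smaller child 11 at index 2, swap → [11, 29, 18, 53, 51]
insert 0:
  append 0 at index 5 → [11, 29, 18, 53, 51, 0]
  0 < parent 18 at index 2, swap → [11, 29, 0, 53, 51, 18]
  0 < parent 11 at index 0, swap → [0, 29, 11, 53, 51, 18]
insert 40:
  append 40 at index 6 → [0, 29, 11, 53, 51, 18, 40] (no swap needed)

[0, 29, 11, 53, 51, 18, 40]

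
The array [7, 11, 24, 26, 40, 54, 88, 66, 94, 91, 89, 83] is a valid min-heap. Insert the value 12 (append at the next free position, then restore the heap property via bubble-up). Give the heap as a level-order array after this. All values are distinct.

append 12 at index 12 → [7, 11, 24, 26, 40, 54, 88, 66, 94, 91, 89, 83, 12]
12 < parent 54 at index 5, swap → [7, 11, 24, 26, 40, 12, 88, 66, 94, 91, 89, 83, 54]
12 < parent 24 at index 2, swap → [7, 11, 12, 26, 40, 24, 88, 66, 94, 91, 89, 83, 54]

[7, 11, 12, 26, 40, 24, 88, 66, 94, 91, 89, 83, 54]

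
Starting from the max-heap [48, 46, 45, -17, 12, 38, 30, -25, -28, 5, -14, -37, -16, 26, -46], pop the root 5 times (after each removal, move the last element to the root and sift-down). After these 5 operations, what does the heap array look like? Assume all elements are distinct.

[26, 12, -14, -17, 5, -37, -16, -25, -28, -46]

extract-max #1 returns 48:
  remove root 48; move last element -46 to root → [-46, 46, 45, -17, 12, 38, 30, -25, -28, 5, -14, -37, -16, 26]
  -46 vs larger child 46 at index 1, swap → [46, -46, 45, -17, 12, 38, 30, -25, -28, 5, -14, -37, -16, 26]
  -46 vs larger child 12 at index 4, swap → [46, 12, 45, -17, -46, 38, 30, -25, -28, 5, -14, -37, -16, 26]
  -46 vs larger child 5 at index 9, swap → [46, 12, 45, -17, 5, 38, 30, -25, -28, -46, -14, -37, -16, 26]
extract-max #2 returns 46:
  remove root 46; move last element 26 to root → [26, 12, 45, -17, 5, 38, 30, -25, -28, -46, -14, -37, -16]
  26 vs larger child 45 at index 2, swap → [45, 12, 26, -17, 5, 38, 30, -25, -28, -46, -14, -37, -16]
  26 vs larger child 38 at index 5, swap → [45, 12, 38, -17, 5, 26, 30, -25, -28, -46, -14, -37, -16]
extract-max #3 returns 45:
  remove root 45; move last element -16 to root → [-16, 12, 38, -17, 5, 26, 30, -25, -28, -46, -14, -37]
  -16 vs larger child 38 at index 2, swap → [38, 12, -16, -17, 5, 26, 30, -25, -28, -46, -14, -37]
  -16 vs larger child 30 at index 6, swap → [38, 12, 30, -17, 5, 26, -16, -25, -28, -46, -14, -37]
extract-max #4 returns 38:
  remove root 38; move last element -37 to root → [-37, 12, 30, -17, 5, 26, -16, -25, -28, -46, -14]
  -37 vs larger child 30 at index 2, swap → [30, 12, -37, -17, 5, 26, -16, -25, -28, -46, -14]
  -37 vs larger child 26 at index 5, swap → [30, 12, 26, -17, 5, -37, -16, -25, -28, -46, -14]
extract-max #5 returns 30:
  remove root 30; move last element -14 to root → [-14, 12, 26, -17, 5, -37, -16, -25, -28, -46]
  -14 vs larger child 26 at index 2, swap → [26, 12, -14, -17, 5, -37, -16, -25, -28, -46]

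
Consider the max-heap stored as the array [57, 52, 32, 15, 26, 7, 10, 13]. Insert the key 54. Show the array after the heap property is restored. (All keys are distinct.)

append 54 at index 8 → [57, 52, 32, 15, 26, 7, 10, 13, 54]
54 > parent 15 at index 3, swap → [57, 52, 32, 54, 26, 7, 10, 13, 15]
54 > parent 52 at index 1, swap → [57, 54, 32, 52, 26, 7, 10, 13, 15]

[57, 54, 32, 52, 26, 7, 10, 13, 15]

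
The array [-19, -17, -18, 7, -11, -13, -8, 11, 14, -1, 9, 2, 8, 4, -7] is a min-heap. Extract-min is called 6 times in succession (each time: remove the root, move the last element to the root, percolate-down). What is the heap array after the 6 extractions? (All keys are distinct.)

[-7, -1, 4, 7, 2, 9, 8, 11, 14]

extract-min #1 returns -19:
  remove root -19; move last element -7 to root → [-7, -17, -18, 7, -11, -13, -8, 11, 14, -1, 9, 2, 8, 4]
  -7 vs smaller child -18 at index 2, swap → [-18, -17, -7, 7, -11, -13, -8, 11, 14, -1, 9, 2, 8, 4]
  -7 vs smaller child -13 at index 5, swap → [-18, -17, -13, 7, -11, -7, -8, 11, 14, -1, 9, 2, 8, 4]
extract-min #2 returns -18:
  remove root -18; move last element 4 to root → [4, -17, -13, 7, -11, -7, -8, 11, 14, -1, 9, 2, 8]
  4 vs smaller child -17 at index 1, swap → [-17, 4, -13, 7, -11, -7, -8, 11, 14, -1, 9, 2, 8]
  4 vs smaller child -11 at index 4, swap → [-17, -11, -13, 7, 4, -7, -8, 11, 14, -1, 9, 2, 8]
  4 vs smaller child -1 at index 9, swap → [-17, -11, -13, 7, -1, -7, -8, 11, 14, 4, 9, 2, 8]
extract-min #3 returns -17:
  remove root -17; move last element 8 to root → [8, -11, -13, 7, -1, -7, -8, 11, 14, 4, 9, 2]
  8 vs smaller child -13 at index 2, swap → [-13, -11, 8, 7, -1, -7, -8, 11, 14, 4, 9, 2]
  8 vs smaller child -8 at index 6, swap → [-13, -11, -8, 7, -1, -7, 8, 11, 14, 4, 9, 2]
extract-min #4 returns -13:
  remove root -13; move last element 2 to root → [2, -11, -8, 7, -1, -7, 8, 11, 14, 4, 9]
  2 vs smaller child -11 at index 1, swap → [-11, 2, -8, 7, -1, -7, 8, 11, 14, 4, 9]
  2 vs smaller child -1 at index 4, swap → [-11, -1, -8, 7, 2, -7, 8, 11, 14, 4, 9]
extract-min #5 returns -11:
  remove root -11; move last element 9 to root → [9, -1, -8, 7, 2, -7, 8, 11, 14, 4]
  9 vs smaller child -8 at index 2, swap → [-8, -1, 9, 7, 2, -7, 8, 11, 14, 4]
  9 vs smaller child -7 at index 5, swap → [-8, -1, -7, 7, 2, 9, 8, 11, 14, 4]
extract-min #6 returns -8:
  remove root -8; move last element 4 to root → [4, -1, -7, 7, 2, 9, 8, 11, 14]
  4 vs smaller child -7 at index 2, swap → [-7, -1, 4, 7, 2, 9, 8, 11, 14]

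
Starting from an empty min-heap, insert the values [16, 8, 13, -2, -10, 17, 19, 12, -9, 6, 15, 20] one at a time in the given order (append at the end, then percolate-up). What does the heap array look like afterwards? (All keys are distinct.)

[-10, -9, 13, -2, 6, 17, 19, 16, 12, 8, 15, 20]

Insert 16:
  append 16 at index 0 → [16] (no swap needed)
Insert 8:
  append 8 at index 1 → [16, 8]
  8 < parent 16 at index 0, swap → [8, 16]
Insert 13:
  append 13 at index 2 → [8, 16, 13] (no swap needed)
Insert -2:
  append -2 at index 3 → [8, 16, 13, -2]
  -2 < parent 16 at index 1, swap → [8, -2, 13, 16]
  -2 < parent 8 at index 0, swap → [-2, 8, 13, 16]
Insert -10:
  append -10 at index 4 → [-2, 8, 13, 16, -10]
  -10 < parent 8 at index 1, swap → [-2, -10, 13, 16, 8]
  -10 < parent -2 at index 0, swap → [-10, -2, 13, 16, 8]
Insert 17:
  append 17 at index 5 → [-10, -2, 13, 16, 8, 17] (no swap needed)
Insert 19:
  append 19 at index 6 → [-10, -2, 13, 16, 8, 17, 19] (no swap needed)
Insert 12:
  append 12 at index 7 → [-10, -2, 13, 16, 8, 17, 19, 12]
  12 < parent 16 at index 3, swap → [-10, -2, 13, 12, 8, 17, 19, 16]
Insert -9:
  append -9 at index 8 → [-10, -2, 13, 12, 8, 17, 19, 16, -9]
  -9 < parent 12 at index 3, swap → [-10, -2, 13, -9, 8, 17, 19, 16, 12]
  -9 < parent -2 at index 1, swap → [-10, -9, 13, -2, 8, 17, 19, 16, 12]
Insert 6:
  append 6 at index 9 → [-10, -9, 13, -2, 8, 17, 19, 16, 12, 6]
  6 < parent 8 at index 4, swap → [-10, -9, 13, -2, 6, 17, 19, 16, 12, 8]
Insert 15:
  append 15 at index 10 → [-10, -9, 13, -2, 6, 17, 19, 16, 12, 8, 15] (no swap needed)
Insert 20:
  append 20 at index 11 → [-10, -9, 13, -2, 6, 17, 19, 16, 12, 8, 15, 20] (no swap needed)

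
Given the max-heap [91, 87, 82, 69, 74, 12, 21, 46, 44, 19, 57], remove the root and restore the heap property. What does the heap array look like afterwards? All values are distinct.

[87, 74, 82, 69, 57, 12, 21, 46, 44, 19]

remove root 91; move last element 57 to root → [57, 87, 82, 69, 74, 12, 21, 46, 44, 19]
57 vs larger child 87 at index 1, swap → [87, 57, 82, 69, 74, 12, 21, 46, 44, 19]
57 vs larger child 74 at index 4, swap → [87, 74, 82, 69, 57, 12, 21, 46, 44, 19]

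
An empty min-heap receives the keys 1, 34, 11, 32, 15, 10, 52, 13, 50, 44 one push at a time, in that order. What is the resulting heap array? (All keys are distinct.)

Insert 1:
  append 1 at index 0 → [1] (no swap needed)
Insert 34:
  append 34 at index 1 → [1, 34] (no swap needed)
Insert 11:
  append 11 at index 2 → [1, 34, 11] (no swap needed)
Insert 32:
  append 32 at index 3 → [1, 34, 11, 32]
  32 < parent 34 at index 1, swap → [1, 32, 11, 34]
Insert 15:
  append 15 at index 4 → [1, 32, 11, 34, 15]
  15 < parent 32 at index 1, swap → [1, 15, 11, 34, 32]
Insert 10:
  append 10 at index 5 → [1, 15, 11, 34, 32, 10]
  10 < parent 11 at index 2, swap → [1, 15, 10, 34, 32, 11]
Insert 52:
  append 52 at index 6 → [1, 15, 10, 34, 32, 11, 52] (no swap needed)
Insert 13:
  append 13 at index 7 → [1, 15, 10, 34, 32, 11, 52, 13]
  13 < parent 34 at index 3, swap → [1, 15, 10, 13, 32, 11, 52, 34]
  13 < parent 15 at index 1, swap → [1, 13, 10, 15, 32, 11, 52, 34]
Insert 50:
  append 50 at index 8 → [1, 13, 10, 15, 32, 11, 52, 34, 50] (no swap needed)
Insert 44:
  append 44 at index 9 → [1, 13, 10, 15, 32, 11, 52, 34, 50, 44] (no swap needed)

[1, 13, 10, 15, 32, 11, 52, 34, 50, 44]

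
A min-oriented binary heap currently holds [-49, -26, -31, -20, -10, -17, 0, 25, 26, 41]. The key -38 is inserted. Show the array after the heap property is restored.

[-49, -38, -31, -20, -26, -17, 0, 25, 26, 41, -10]

append -38 at index 10 → [-49, -26, -31, -20, -10, -17, 0, 25, 26, 41, -38]
-38 < parent -10 at index 4, swap → [-49, -26, -31, -20, -38, -17, 0, 25, 26, 41, -10]
-38 < parent -26 at index 1, swap → [-49, -38, -31, -20, -26, -17, 0, 25, 26, 41, -10]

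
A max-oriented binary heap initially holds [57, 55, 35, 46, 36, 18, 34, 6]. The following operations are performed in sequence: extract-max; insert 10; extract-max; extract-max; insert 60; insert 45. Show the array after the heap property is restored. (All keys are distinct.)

[60, 45, 36, 34, 6, 18, 35, 10]

extract-max → returns 57:
  remove root 57; move last element 6 to root → [6, 55, 35, 46, 36, 18, 34]
  6 vs larger child 55 at index 1, swap → [55, 6, 35, 46, 36, 18, 34]
  6 vs larger child 46 at index 3, swap → [55, 46, 35, 6, 36, 18, 34]
insert 10:
  append 10 at index 7 → [55, 46, 35, 6, 36, 18, 34, 10]
  10 > parent 6 at index 3, swap → [55, 46, 35, 10, 36, 18, 34, 6]
extract-max → returns 55:
  remove root 55; move last element 6 to root → [6, 46, 35, 10, 36, 18, 34]
  6 vs larger child 46 at index 1, swap → [46, 6, 35, 10, 36, 18, 34]
  6 vs larger child 36 at index 4, swap → [46, 36, 35, 10, 6, 18, 34]
extract-max → returns 46:
  remove root 46; move last element 34 to root → [34, 36, 35, 10, 6, 18]
  34 vs larger child 36 at index 1, swap → [36, 34, 35, 10, 6, 18]
insert 60:
  append 60 at index 6 → [36, 34, 35, 10, 6, 18, 60]
  60 > parent 35 at index 2, swap → [36, 34, 60, 10, 6, 18, 35]
  60 > parent 36 at index 0, swap → [60, 34, 36, 10, 6, 18, 35]
insert 45:
  append 45 at index 7 → [60, 34, 36, 10, 6, 18, 35, 45]
  45 > parent 10 at index 3, swap → [60, 34, 36, 45, 6, 18, 35, 10]
  45 > parent 34 at index 1, swap → [60, 45, 36, 34, 6, 18, 35, 10]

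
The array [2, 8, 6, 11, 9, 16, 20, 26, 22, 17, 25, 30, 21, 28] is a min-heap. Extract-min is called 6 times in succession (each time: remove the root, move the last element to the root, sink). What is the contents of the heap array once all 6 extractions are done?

[17, 22, 20, 26, 25, 21, 28, 30]

extract-min #1 returns 2:
  remove root 2; move last element 28 to root → [28, 8, 6, 11, 9, 16, 20, 26, 22, 17, 25, 30, 21]
  28 vs smaller child 6 at index 2, swap → [6, 8, 28, 11, 9, 16, 20, 26, 22, 17, 25, 30, 21]
  28 vs smaller child 16 at index 5, swap → [6, 8, 16, 11, 9, 28, 20, 26, 22, 17, 25, 30, 21]
  28 vs smaller child 21 at index 12, swap → [6, 8, 16, 11, 9, 21, 20, 26, 22, 17, 25, 30, 28]
extract-min #2 returns 6:
  remove root 6; move last element 28 to root → [28, 8, 16, 11, 9, 21, 20, 26, 22, 17, 25, 30]
  28 vs smaller child 8 at index 1, swap → [8, 28, 16, 11, 9, 21, 20, 26, 22, 17, 25, 30]
  28 vs smaller child 9 at index 4, swap → [8, 9, 16, 11, 28, 21, 20, 26, 22, 17, 25, 30]
  28 vs smaller child 17 at index 9, swap → [8, 9, 16, 11, 17, 21, 20, 26, 22, 28, 25, 30]
extract-min #3 returns 8:
  remove root 8; move last element 30 to root → [30, 9, 16, 11, 17, 21, 20, 26, 22, 28, 25]
  30 vs smaller child 9 at index 1, swap → [9, 30, 16, 11, 17, 21, 20, 26, 22, 28, 25]
  30 vs smaller child 11 at index 3, swap → [9, 11, 16, 30, 17, 21, 20, 26, 22, 28, 25]
  30 vs smaller child 22 at index 8, swap → [9, 11, 16, 22, 17, 21, 20, 26, 30, 28, 25]
extract-min #4 returns 9:
  remove root 9; move last element 25 to root → [25, 11, 16, 22, 17, 21, 20, 26, 30, 28]
  25 vs smaller child 11 at index 1, swap → [11, 25, 16, 22, 17, 21, 20, 26, 30, 28]
  25 vs smaller child 17 at index 4, swap → [11, 17, 16, 22, 25, 21, 20, 26, 30, 28]
extract-min #5 returns 11:
  remove root 11; move last element 28 to root → [28, 17, 16, 22, 25, 21, 20, 26, 30]
  28 vs smaller child 16 at index 2, swap → [16, 17, 28, 22, 25, 21, 20, 26, 30]
  28 vs smaller child 20 at index 6, swap → [16, 17, 20, 22, 25, 21, 28, 26, 30]
extract-min #6 returns 16:
  remove root 16; move last element 30 to root → [30, 17, 20, 22, 25, 21, 28, 26]
  30 vs smaller child 17 at index 1, swap → [17, 30, 20, 22, 25, 21, 28, 26]
  30 vs smaller child 22 at index 3, swap → [17, 22, 20, 30, 25, 21, 28, 26]
  30 vs only child 26 at index 7, swap → [17, 22, 20, 26, 25, 21, 28, 30]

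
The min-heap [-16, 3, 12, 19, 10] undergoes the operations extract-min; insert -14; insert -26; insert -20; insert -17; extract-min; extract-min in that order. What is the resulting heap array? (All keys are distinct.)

extract-min → returns -16:
  remove root -16; move last element 10 to root → [10, 3, 12, 19]
  10 vs smaller child 3 at index 1, swap → [3, 10, 12, 19]
insert -14:
  append -14 at index 4 → [3, 10, 12, 19, -14]
  -14 < parent 10 at index 1, swap → [3, -14, 12, 19, 10]
  -14 < parent 3 at index 0, swap → [-14, 3, 12, 19, 10]
insert -26:
  append -26 at index 5 → [-14, 3, 12, 19, 10, -26]
  -26 < parent 12 at index 2, swap → [-14, 3, -26, 19, 10, 12]
  -26 < parent -14 at index 0, swap → [-26, 3, -14, 19, 10, 12]
insert -20:
  append -20 at index 6 → [-26, 3, -14, 19, 10, 12, -20]
  -20 < parent -14 at index 2, swap → [-26, 3, -20, 19, 10, 12, -14]
insert -17:
  append -17 at index 7 → [-26, 3, -20, 19, 10, 12, -14, -17]
  -17 < parent 19 at index 3, swap → [-26, 3, -20, -17, 10, 12, -14, 19]
  -17 < parent 3 at index 1, swap → [-26, -17, -20, 3, 10, 12, -14, 19]
extract-min → returns -26:
  remove root -26; move last element 19 to root → [19, -17, -20, 3, 10, 12, -14]
  19 vs smaller child -20 at index 2, swap → [-20, -17, 19, 3, 10, 12, -14]
  19 vs smaller child -14 at index 6, swap → [-20, -17, -14, 3, 10, 12, 19]
extract-min → returns -20:
  remove root -20; move last element 19 to root → [19, -17, -14, 3, 10, 12]
  19 vs smaller child -17 at index 1, swap → [-17, 19, -14, 3, 10, 12]
  19 vs smaller child 3 at index 3, swap → [-17, 3, -14, 19, 10, 12]

[-17, 3, -14, 19, 10, 12]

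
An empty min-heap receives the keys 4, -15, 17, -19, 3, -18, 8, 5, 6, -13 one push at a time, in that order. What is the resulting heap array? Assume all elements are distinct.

[-19, -15, -18, 4, -13, 17, 8, 5, 6, 3]

Insert 4:
  append 4 at index 0 → [4] (no swap needed)
Insert -15:
  append -15 at index 1 → [4, -15]
  -15 < parent 4 at index 0, swap → [-15, 4]
Insert 17:
  append 17 at index 2 → [-15, 4, 17] (no swap needed)
Insert -19:
  append -19 at index 3 → [-15, 4, 17, -19]
  -19 < parent 4 at index 1, swap → [-15, -19, 17, 4]
  -19 < parent -15 at index 0, swap → [-19, -15, 17, 4]
Insert 3:
  append 3 at index 4 → [-19, -15, 17, 4, 3] (no swap needed)
Insert -18:
  append -18 at index 5 → [-19, -15, 17, 4, 3, -18]
  -18 < parent 17 at index 2, swap → [-19, -15, -18, 4, 3, 17]
Insert 8:
  append 8 at index 6 → [-19, -15, -18, 4, 3, 17, 8] (no swap needed)
Insert 5:
  append 5 at index 7 → [-19, -15, -18, 4, 3, 17, 8, 5] (no swap needed)
Insert 6:
  append 6 at index 8 → [-19, -15, -18, 4, 3, 17, 8, 5, 6] (no swap needed)
Insert -13:
  append -13 at index 9 → [-19, -15, -18, 4, 3, 17, 8, 5, 6, -13]
  -13 < parent 3 at index 4, swap → [-19, -15, -18, 4, -13, 17, 8, 5, 6, 3]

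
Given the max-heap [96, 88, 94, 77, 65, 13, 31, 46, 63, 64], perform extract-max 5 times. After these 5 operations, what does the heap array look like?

extract-max #1 returns 96:
  remove root 96; move last element 64 to root → [64, 88, 94, 77, 65, 13, 31, 46, 63]
  64 vs larger child 94 at index 2, swap → [94, 88, 64, 77, 65, 13, 31, 46, 63]
extract-max #2 returns 94:
  remove root 94; move last element 63 to root → [63, 88, 64, 77, 65, 13, 31, 46]
  63 vs larger child 88 at index 1, swap → [88, 63, 64, 77, 65, 13, 31, 46]
  63 vs larger child 77 at index 3, swap → [88, 77, 64, 63, 65, 13, 31, 46]
extract-max #3 returns 88:
  remove root 88; move last element 46 to root → [46, 77, 64, 63, 65, 13, 31]
  46 vs larger child 77 at index 1, swap → [77, 46, 64, 63, 65, 13, 31]
  46 vs larger child 65 at index 4, swap → [77, 65, 64, 63, 46, 13, 31]
extract-max #4 returns 77:
  remove root 77; move last element 31 to root → [31, 65, 64, 63, 46, 13]
  31 vs larger child 65 at index 1, swap → [65, 31, 64, 63, 46, 13]
  31 vs larger child 63 at index 3, swap → [65, 63, 64, 31, 46, 13]
extract-max #5 returns 65:
  remove root 65; move last element 13 to root → [13, 63, 64, 31, 46]
  13 vs larger child 64 at index 2, swap → [64, 63, 13, 31, 46]

[64, 63, 13, 31, 46]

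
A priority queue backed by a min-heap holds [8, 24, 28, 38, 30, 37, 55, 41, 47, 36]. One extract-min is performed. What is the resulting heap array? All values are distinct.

[24, 30, 28, 38, 36, 37, 55, 41, 47]

remove root 8; move last element 36 to root → [36, 24, 28, 38, 30, 37, 55, 41, 47]
36 vs smaller child 24 at index 1, swap → [24, 36, 28, 38, 30, 37, 55, 41, 47]
36 vs smaller child 30 at index 4, swap → [24, 30, 28, 38, 36, 37, 55, 41, 47]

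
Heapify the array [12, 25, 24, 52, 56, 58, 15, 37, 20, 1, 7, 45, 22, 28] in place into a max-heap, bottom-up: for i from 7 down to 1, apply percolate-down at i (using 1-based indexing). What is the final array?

sift down from index 7:
  15 vs only child 28 at index 14, swap → [12, 25, 24, 52, 56, 58, 28, 37, 20, 1, 7, 45, 22, 15]
sift down from index 6: already satisfies heap property
sift down from index 5: already satisfies heap property
sift down from index 4: already satisfies heap property
sift down from index 3:
  24 vs larger child 58 at index 6, swap → [12, 25, 58, 52, 56, 24, 28, 37, 20, 1, 7, 45, 22, 15]
  24 vs larger child 45 at index 12, swap → [12, 25, 58, 52, 56, 45, 28, 37, 20, 1, 7, 24, 22, 15]
sift down from index 2:
  25 vs larger child 56 at index 5, swap → [12, 56, 58, 52, 25, 45, 28, 37, 20, 1, 7, 24, 22, 15]
sift down from index 1:
  12 vs larger child 58 at index 3, swap → [58, 56, 12, 52, 25, 45, 28, 37, 20, 1, 7, 24, 22, 15]
  12 vs larger child 45 at index 6, swap → [58, 56, 45, 52, 25, 12, 28, 37, 20, 1, 7, 24, 22, 15]
  12 vs larger child 24 at index 12, swap → [58, 56, 45, 52, 25, 24, 28, 37, 20, 1, 7, 12, 22, 15]

[58, 56, 45, 52, 25, 24, 28, 37, 20, 1, 7, 12, 22, 15]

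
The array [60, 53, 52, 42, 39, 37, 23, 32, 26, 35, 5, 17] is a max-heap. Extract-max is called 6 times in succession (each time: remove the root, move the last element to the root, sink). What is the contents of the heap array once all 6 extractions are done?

extract-max #1 returns 60:
  remove root 60; move last element 17 to root → [17, 53, 52, 42, 39, 37, 23, 32, 26, 35, 5]
  17 vs larger child 53 at index 1, swap → [53, 17, 52, 42, 39, 37, 23, 32, 26, 35, 5]
  17 vs larger child 42 at index 3, swap → [53, 42, 52, 17, 39, 37, 23, 32, 26, 35, 5]
  17 vs larger child 32 at index 7, swap → [53, 42, 52, 32, 39, 37, 23, 17, 26, 35, 5]
extract-max #2 returns 53:
  remove root 53; move last element 5 to root → [5, 42, 52, 32, 39, 37, 23, 17, 26, 35]
  5 vs larger child 52 at index 2, swap → [52, 42, 5, 32, 39, 37, 23, 17, 26, 35]
  5 vs larger child 37 at index 5, swap → [52, 42, 37, 32, 39, 5, 23, 17, 26, 35]
extract-max #3 returns 52:
  remove root 52; move last element 35 to root → [35, 42, 37, 32, 39, 5, 23, 17, 26]
  35 vs larger child 42 at index 1, swap → [42, 35, 37, 32, 39, 5, 23, 17, 26]
  35 vs larger child 39 at index 4, swap → [42, 39, 37, 32, 35, 5, 23, 17, 26]
extract-max #4 returns 42:
  remove root 42; move last element 26 to root → [26, 39, 37, 32, 35, 5, 23, 17]
  26 vs larger child 39 at index 1, swap → [39, 26, 37, 32, 35, 5, 23, 17]
  26 vs larger child 35 at index 4, swap → [39, 35, 37, 32, 26, 5, 23, 17]
extract-max #5 returns 39:
  remove root 39; move last element 17 to root → [17, 35, 37, 32, 26, 5, 23]
  17 vs larger child 37 at index 2, swap → [37, 35, 17, 32, 26, 5, 23]
  17 vs larger child 23 at index 6, swap → [37, 35, 23, 32, 26, 5, 17]
extract-max #6 returns 37:
  remove root 37; move last element 17 to root → [17, 35, 23, 32, 26, 5]
  17 vs larger child 35 at index 1, swap → [35, 17, 23, 32, 26, 5]
  17 vs larger child 32 at index 3, swap → [35, 32, 23, 17, 26, 5]

[35, 32, 23, 17, 26, 5]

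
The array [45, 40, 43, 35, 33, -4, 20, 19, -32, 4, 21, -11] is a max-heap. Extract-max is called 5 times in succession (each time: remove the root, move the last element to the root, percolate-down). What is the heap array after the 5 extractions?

extract-max #1 returns 45:
  remove root 45; move last element -11 to root → [-11, 40, 43, 35, 33, -4, 20, 19, -32, 4, 21]
  -11 vs larger child 43 at index 2, swap → [43, 40, -11, 35, 33, -4, 20, 19, -32, 4, 21]
  -11 vs larger child 20 at index 6, swap → [43, 40, 20, 35, 33, -4, -11, 19, -32, 4, 21]
extract-max #2 returns 43:
  remove root 43; move last element 21 to root → [21, 40, 20, 35, 33, -4, -11, 19, -32, 4]
  21 vs larger child 40 at index 1, swap → [40, 21, 20, 35, 33, -4, -11, 19, -32, 4]
  21 vs larger child 35 at index 3, swap → [40, 35, 20, 21, 33, -4, -11, 19, -32, 4]
extract-max #3 returns 40:
  remove root 40; move last element 4 to root → [4, 35, 20, 21, 33, -4, -11, 19, -32]
  4 vs larger child 35 at index 1, swap → [35, 4, 20, 21, 33, -4, -11, 19, -32]
  4 vs larger child 33 at index 4, swap → [35, 33, 20, 21, 4, -4, -11, 19, -32]
extract-max #4 returns 35:
  remove root 35; move last element -32 to root → [-32, 33, 20, 21, 4, -4, -11, 19]
  -32 vs larger child 33 at index 1, swap → [33, -32, 20, 21, 4, -4, -11, 19]
  -32 vs larger child 21 at index 3, swap → [33, 21, 20, -32, 4, -4, -11, 19]
  -32 vs only child 19 at index 7, swap → [33, 21, 20, 19, 4, -4, -11, -32]
extract-max #5 returns 33:
  remove root 33; move last element -32 to root → [-32, 21, 20, 19, 4, -4, -11]
  -32 vs larger child 21 at index 1, swap → [21, -32, 20, 19, 4, -4, -11]
  -32 vs larger child 19 at index 3, swap → [21, 19, 20, -32, 4, -4, -11]

[21, 19, 20, -32, 4, -4, -11]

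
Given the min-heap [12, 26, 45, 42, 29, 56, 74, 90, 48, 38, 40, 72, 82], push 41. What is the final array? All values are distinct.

[12, 26, 41, 42, 29, 56, 45, 90, 48, 38, 40, 72, 82, 74]

append 41 at index 13 → [12, 26, 45, 42, 29, 56, 74, 90, 48, 38, 40, 72, 82, 41]
41 < parent 74 at index 6, swap → [12, 26, 45, 42, 29, 56, 41, 90, 48, 38, 40, 72, 82, 74]
41 < parent 45 at index 2, swap → [12, 26, 41, 42, 29, 56, 45, 90, 48, 38, 40, 72, 82, 74]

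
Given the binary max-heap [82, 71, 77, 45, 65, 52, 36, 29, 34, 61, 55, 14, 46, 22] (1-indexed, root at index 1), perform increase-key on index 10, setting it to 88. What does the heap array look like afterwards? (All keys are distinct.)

set index 10 from 61 to 88 → [82, 71, 77, 45, 65, 52, 36, 29, 34, 88, 55, 14, 46, 22]
88 > parent 65 at index 5, swap → [82, 71, 77, 45, 88, 52, 36, 29, 34, 65, 55, 14, 46, 22]
88 > parent 71 at index 2, swap → [82, 88, 77, 45, 71, 52, 36, 29, 34, 65, 55, 14, 46, 22]
88 > parent 82 at index 1, swap → [88, 82, 77, 45, 71, 52, 36, 29, 34, 65, 55, 14, 46, 22]

[88, 82, 77, 45, 71, 52, 36, 29, 34, 65, 55, 14, 46, 22]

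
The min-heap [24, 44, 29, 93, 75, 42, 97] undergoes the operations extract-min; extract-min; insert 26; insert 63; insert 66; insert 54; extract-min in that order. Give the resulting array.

extract-min → returns 24:
  remove root 24; move last element 97 to root → [97, 44, 29, 93, 75, 42]
  97 vs smaller child 29 at index 2, swap → [29, 44, 97, 93, 75, 42]
  97 vs only child 42 at index 5, swap → [29, 44, 42, 93, 75, 97]
extract-min → returns 29:
  remove root 29; move last element 97 to root → [97, 44, 42, 93, 75]
  97 vs smaller child 42 at index 2, swap → [42, 44, 97, 93, 75]
insert 26:
  append 26 at index 5 → [42, 44, 97, 93, 75, 26]
  26 < parent 97 at index 2, swap → [42, 44, 26, 93, 75, 97]
  26 < parent 42 at index 0, swap → [26, 44, 42, 93, 75, 97]
insert 63:
  append 63 at index 6 → [26, 44, 42, 93, 75, 97, 63] (no swap needed)
insert 66:
  append 66 at index 7 → [26, 44, 42, 93, 75, 97, 63, 66]
  66 < parent 93 at index 3, swap → [26, 44, 42, 66, 75, 97, 63, 93]
insert 54:
  append 54 at index 8 → [26, 44, 42, 66, 75, 97, 63, 93, 54]
  54 < parent 66 at index 3, swap → [26, 44, 42, 54, 75, 97, 63, 93, 66]
extract-min → returns 26:
  remove root 26; move last element 66 to root → [66, 44, 42, 54, 75, 97, 63, 93]
  66 vs smaller child 42 at index 2, swap → [42, 44, 66, 54, 75, 97, 63, 93]
  66 vs smaller child 63 at index 6, swap → [42, 44, 63, 54, 75, 97, 66, 93]

[42, 44, 63, 54, 75, 97, 66, 93]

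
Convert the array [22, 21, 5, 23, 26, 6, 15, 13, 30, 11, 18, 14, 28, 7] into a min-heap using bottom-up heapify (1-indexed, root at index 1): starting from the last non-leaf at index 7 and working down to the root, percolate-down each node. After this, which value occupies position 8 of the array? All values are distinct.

23

sift down from index 7:
  15 vs only child 7 at index 14, swap → [22, 21, 5, 23, 26, 6, 7, 13, 30, 11, 18, 14, 28, 15]
sift down from index 6: already satisfies heap property
sift down from index 5:
  26 vs smaller child 11 at index 10, swap → [22, 21, 5, 23, 11, 6, 7, 13, 30, 26, 18, 14, 28, 15]
sift down from index 4:
  23 vs smaller child 13 at index 8, swap → [22, 21, 5, 13, 11, 6, 7, 23, 30, 26, 18, 14, 28, 15]
sift down from index 3: already satisfies heap property
sift down from index 2:
  21 vs smaller child 11 at index 5, swap → [22, 11, 5, 13, 21, 6, 7, 23, 30, 26, 18, 14, 28, 15]
  21 vs smaller child 18 at index 11, swap → [22, 11, 5, 13, 18, 6, 7, 23, 30, 26, 21, 14, 28, 15]
sift down from index 1:
  22 vs smaller child 5 at index 3, swap → [5, 11, 22, 13, 18, 6, 7, 23, 30, 26, 21, 14, 28, 15]
  22 vs smaller child 6 at index 6, swap → [5, 11, 6, 13, 18, 22, 7, 23, 30, 26, 21, 14, 28, 15]
  22 vs smaller child 14 at index 12, swap → [5, 11, 6, 13, 18, 14, 7, 23, 30, 26, 21, 22, 28, 15]
resulting array: [5, 11, 6, 13, 18, 14, 7, 23, 30, 26, 21, 22, 28, 15]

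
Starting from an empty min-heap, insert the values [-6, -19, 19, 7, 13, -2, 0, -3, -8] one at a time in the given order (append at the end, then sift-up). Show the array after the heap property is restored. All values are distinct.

[-19, -8, -2, -6, 13, 19, 0, 7, -3]

Insert -6:
  append -6 at index 0 → [-6] (no swap needed)
Insert -19:
  append -19 at index 1 → [-6, -19]
  -19 < parent -6 at index 0, swap → [-19, -6]
Insert 19:
  append 19 at index 2 → [-19, -6, 19] (no swap needed)
Insert 7:
  append 7 at index 3 → [-19, -6, 19, 7] (no swap needed)
Insert 13:
  append 13 at index 4 → [-19, -6, 19, 7, 13] (no swap needed)
Insert -2:
  append -2 at index 5 → [-19, -6, 19, 7, 13, -2]
  -2 < parent 19 at index 2, swap → [-19, -6, -2, 7, 13, 19]
Insert 0:
  append 0 at index 6 → [-19, -6, -2, 7, 13, 19, 0] (no swap needed)
Insert -3:
  append -3 at index 7 → [-19, -6, -2, 7, 13, 19, 0, -3]
  -3 < parent 7 at index 3, swap → [-19, -6, -2, -3, 13, 19, 0, 7]
Insert -8:
  append -8 at index 8 → [-19, -6, -2, -3, 13, 19, 0, 7, -8]
  -8 < parent -3 at index 3, swap → [-19, -6, -2, -8, 13, 19, 0, 7, -3]
  -8 < parent -6 at index 1, swap → [-19, -8, -2, -6, 13, 19, 0, 7, -3]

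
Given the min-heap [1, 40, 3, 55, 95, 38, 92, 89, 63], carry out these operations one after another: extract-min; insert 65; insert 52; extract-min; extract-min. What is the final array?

[40, 52, 63, 55, 65, 95, 92, 89]

extract-min → returns 1:
  remove root 1; move last element 63 to root → [63, 40, 3, 55, 95, 38, 92, 89]
  63 vs smaller child 3 at index 2, swap → [3, 40, 63, 55, 95, 38, 92, 89]
  63 vs smaller child 38 at index 5, swap → [3, 40, 38, 55, 95, 63, 92, 89]
insert 65:
  append 65 at index 8 → [3, 40, 38, 55, 95, 63, 92, 89, 65] (no swap needed)
insert 52:
  append 52 at index 9 → [3, 40, 38, 55, 95, 63, 92, 89, 65, 52]
  52 < parent 95 at index 4, swap → [3, 40, 38, 55, 52, 63, 92, 89, 65, 95]
extract-min → returns 3:
  remove root 3; move last element 95 to root → [95, 40, 38, 55, 52, 63, 92, 89, 65]
  95 vs smaller child 38 at index 2, swap → [38, 40, 95, 55, 52, 63, 92, 89, 65]
  95 vs smaller child 63 at index 5, swap → [38, 40, 63, 55, 52, 95, 92, 89, 65]
extract-min → returns 38:
  remove root 38; move last element 65 to root → [65, 40, 63, 55, 52, 95, 92, 89]
  65 vs smaller child 40 at index 1, swap → [40, 65, 63, 55, 52, 95, 92, 89]
  65 vs smaller child 52 at index 4, swap → [40, 52, 63, 55, 65, 95, 92, 89]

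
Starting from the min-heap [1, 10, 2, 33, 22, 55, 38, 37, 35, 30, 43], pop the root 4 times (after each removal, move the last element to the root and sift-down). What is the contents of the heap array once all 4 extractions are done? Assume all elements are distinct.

[30, 33, 38, 37, 35, 55, 43]

extract-min #1 returns 1:
  remove root 1; move last element 43 to root → [43, 10, 2, 33, 22, 55, 38, 37, 35, 30]
  43 vs smaller child 2 at index 2, swap → [2, 10, 43, 33, 22, 55, 38, 37, 35, 30]
  43 vs smaller child 38 at index 6, swap → [2, 10, 38, 33, 22, 55, 43, 37, 35, 30]
extract-min #2 returns 2:
  remove root 2; move last element 30 to root → [30, 10, 38, 33, 22, 55, 43, 37, 35]
  30 vs smaller child 10 at index 1, swap → [10, 30, 38, 33, 22, 55, 43, 37, 35]
  30 vs smaller child 22 at index 4, swap → [10, 22, 38, 33, 30, 55, 43, 37, 35]
extract-min #3 returns 10:
  remove root 10; move last element 35 to root → [35, 22, 38, 33, 30, 55, 43, 37]
  35 vs smaller child 22 at index 1, swap → [22, 35, 38, 33, 30, 55, 43, 37]
  35 vs smaller child 30 at index 4, swap → [22, 30, 38, 33, 35, 55, 43, 37]
extract-min #4 returns 22:
  remove root 22; move last element 37 to root → [37, 30, 38, 33, 35, 55, 43]
  37 vs smaller child 30 at index 1, swap → [30, 37, 38, 33, 35, 55, 43]
  37 vs smaller child 33 at index 3, swap → [30, 33, 38, 37, 35, 55, 43]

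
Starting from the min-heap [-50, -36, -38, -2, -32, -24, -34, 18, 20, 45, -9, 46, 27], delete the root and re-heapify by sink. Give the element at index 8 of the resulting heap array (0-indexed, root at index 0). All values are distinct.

20

remove root -50; move last element 27 to root → [27, -36, -38, -2, -32, -24, -34, 18, 20, 45, -9, 46]
27 vs smaller child -38 at index 2, swap → [-38, -36, 27, -2, -32, -24, -34, 18, 20, 45, -9, 46]
27 vs smaller child -34 at index 6, swap → [-38, -36, -34, -2, -32, -24, 27, 18, 20, 45, -9, 46]
resulting array: [-38, -36, -34, -2, -32, -24, 27, 18, 20, 45, -9, 46]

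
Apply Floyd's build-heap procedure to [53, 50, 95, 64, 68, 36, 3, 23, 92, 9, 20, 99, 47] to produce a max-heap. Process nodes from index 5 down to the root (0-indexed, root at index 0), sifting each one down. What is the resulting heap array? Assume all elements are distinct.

[99, 92, 95, 64, 68, 53, 3, 23, 50, 9, 20, 36, 47]

sift down from index 5:
  36 vs larger child 99 at index 11, swap → [53, 50, 95, 64, 68, 99, 3, 23, 92, 9, 20, 36, 47]
sift down from index 4: already satisfies heap property
sift down from index 3:
  64 vs larger child 92 at index 8, swap → [53, 50, 95, 92, 68, 99, 3, 23, 64, 9, 20, 36, 47]
sift down from index 2:
  95 vs larger child 99 at index 5, swap → [53, 50, 99, 92, 68, 95, 3, 23, 64, 9, 20, 36, 47]
sift down from index 1:
  50 vs larger child 92 at index 3, swap → [53, 92, 99, 50, 68, 95, 3, 23, 64, 9, 20, 36, 47]
  50 vs larger child 64 at index 8, swap → [53, 92, 99, 64, 68, 95, 3, 23, 50, 9, 20, 36, 47]
sift down from index 0:
  53 vs larger child 99 at index 2, swap → [99, 92, 53, 64, 68, 95, 3, 23, 50, 9, 20, 36, 47]
  53 vs larger child 95 at index 5, swap → [99, 92, 95, 64, 68, 53, 3, 23, 50, 9, 20, 36, 47]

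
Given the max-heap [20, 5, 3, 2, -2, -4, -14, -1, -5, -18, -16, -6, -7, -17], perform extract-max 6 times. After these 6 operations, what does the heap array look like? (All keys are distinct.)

[-4, -5, -6, -7, -16, -18, -14, -17]

extract-max #1 returns 20:
  remove root 20; move last element -17 to root → [-17, 5, 3, 2, -2, -4, -14, -1, -5, -18, -16, -6, -7]
  -17 vs larger child 5 at index 1, swap → [5, -17, 3, 2, -2, -4, -14, -1, -5, -18, -16, -6, -7]
  -17 vs larger child 2 at index 3, swap → [5, 2, 3, -17, -2, -4, -14, -1, -5, -18, -16, -6, -7]
  -17 vs larger child -1 at index 7, swap → [5, 2, 3, -1, -2, -4, -14, -17, -5, -18, -16, -6, -7]
extract-max #2 returns 5:
  remove root 5; move last element -7 to root → [-7, 2, 3, -1, -2, -4, -14, -17, -5, -18, -16, -6]
  -7 vs larger child 3 at index 2, swap → [3, 2, -7, -1, -2, -4, -14, -17, -5, -18, -16, -6]
  -7 vs larger child -4 at index 5, swap → [3, 2, -4, -1, -2, -7, -14, -17, -5, -18, -16, -6]
  -7 vs only child -6 at index 11, swap → [3, 2, -4, -1, -2, -6, -14, -17, -5, -18, -16, -7]
extract-max #3 returns 3:
  remove root 3; move last element -7 to root → [-7, 2, -4, -1, -2, -6, -14, -17, -5, -18, -16]
  -7 vs larger child 2 at index 1, swap → [2, -7, -4, -1, -2, -6, -14, -17, -5, -18, -16]
  -7 vs larger child -1 at index 3, swap → [2, -1, -4, -7, -2, -6, -14, -17, -5, -18, -16]
  -7 vs larger child -5 at index 8, swap → [2, -1, -4, -5, -2, -6, -14, -17, -7, -18, -16]
extract-max #4 returns 2:
  remove root 2; move last element -16 to root → [-16, -1, -4, -5, -2, -6, -14, -17, -7, -18]
  -16 vs larger child -1 at index 1, swap → [-1, -16, -4, -5, -2, -6, -14, -17, -7, -18]
  -16 vs larger child -2 at index 4, swap → [-1, -2, -4, -5, -16, -6, -14, -17, -7, -18]
extract-max #5 returns -1:
  remove root -1; move last element -18 to root → [-18, -2, -4, -5, -16, -6, -14, -17, -7]
  -18 vs larger child -2 at index 1, swap → [-2, -18, -4, -5, -16, -6, -14, -17, -7]
  -18 vs larger child -5 at index 3, swap → [-2, -5, -4, -18, -16, -6, -14, -17, -7]
  -18 vs larger child -7 at index 8, swap → [-2, -5, -4, -7, -16, -6, -14, -17, -18]
extract-max #6 returns -2:
  remove root -2; move last element -18 to root → [-18, -5, -4, -7, -16, -6, -14, -17]
  -18 vs larger child -4 at index 2, swap → [-4, -5, -18, -7, -16, -6, -14, -17]
  -18 vs larger child -6 at index 5, swap → [-4, -5, -6, -7, -16, -18, -14, -17]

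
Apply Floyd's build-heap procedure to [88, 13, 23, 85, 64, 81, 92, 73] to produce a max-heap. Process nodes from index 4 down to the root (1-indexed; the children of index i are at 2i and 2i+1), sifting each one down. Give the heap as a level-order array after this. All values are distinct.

[92, 85, 88, 73, 64, 81, 23, 13]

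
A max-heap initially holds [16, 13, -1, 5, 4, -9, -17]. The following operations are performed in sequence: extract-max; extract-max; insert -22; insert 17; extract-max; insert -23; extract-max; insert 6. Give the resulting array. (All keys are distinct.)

extract-max → returns 16:
  remove root 16; move last element -17 to root → [-17, 13, -1, 5, 4, -9]
  -17 vs larger child 13 at index 1, swap → [13, -17, -1, 5, 4, -9]
  -17 vs larger child 5 at index 3, swap → [13, 5, -1, -17, 4, -9]
extract-max → returns 13:
  remove root 13; move last element -9 to root → [-9, 5, -1, -17, 4]
  -9 vs larger child 5 at index 1, swap → [5, -9, -1, -17, 4]
  -9 vs larger child 4 at index 4, swap → [5, 4, -1, -17, -9]
insert -22:
  append -22 at index 5 → [5, 4, -1, -17, -9, -22] (no swap needed)
insert 17:
  append 17 at index 6 → [5, 4, -1, -17, -9, -22, 17]
  17 > parent -1 at index 2, swap → [5, 4, 17, -17, -9, -22, -1]
  17 > parent 5 at index 0, swap → [17, 4, 5, -17, -9, -22, -1]
extract-max → returns 17:
  remove root 17; move last element -1 to root → [-1, 4, 5, -17, -9, -22]
  -1 vs larger child 5 at index 2, swap → [5, 4, -1, -17, -9, -22]
insert -23:
  append -23 at index 6 → [5, 4, -1, -17, -9, -22, -23] (no swap needed)
extract-max → returns 5:
  remove root 5; move last element -23 to root → [-23, 4, -1, -17, -9, -22]
  -23 vs larger child 4 at index 1, swap → [4, -23, -1, -17, -9, -22]
  -23 vs larger child -9 at index 4, swap → [4, -9, -1, -17, -23, -22]
insert 6:
  append 6 at index 6 → [4, -9, -1, -17, -23, -22, 6]
  6 > parent -1 at index 2, swap → [4, -9, 6, -17, -23, -22, -1]
  6 > parent 4 at index 0, swap → [6, -9, 4, -17, -23, -22, -1]

[6, -9, 4, -17, -23, -22, -1]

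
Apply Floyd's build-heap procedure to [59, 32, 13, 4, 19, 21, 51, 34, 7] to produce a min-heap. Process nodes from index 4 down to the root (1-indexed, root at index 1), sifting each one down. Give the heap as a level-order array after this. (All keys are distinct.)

sift down from index 4: already satisfies heap property
sift down from index 3: already satisfies heap property
sift down from index 2:
  32 vs smaller child 4 at index 4, swap → [59, 4, 13, 32, 19, 21, 51, 34, 7]
  32 vs smaller child 7 at index 9, swap → [59, 4, 13, 7, 19, 21, 51, 34, 32]
sift down from index 1:
  59 vs smaller child 4 at index 2, swap → [4, 59, 13, 7, 19, 21, 51, 34, 32]
  59 vs smaller child 7 at index 4, swap → [4, 7, 13, 59, 19, 21, 51, 34, 32]
  59 vs smaller child 32 at index 9, swap → [4, 7, 13, 32, 19, 21, 51, 34, 59]

[4, 7, 13, 32, 19, 21, 51, 34, 59]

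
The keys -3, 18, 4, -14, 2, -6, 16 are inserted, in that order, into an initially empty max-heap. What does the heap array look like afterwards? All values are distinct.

Insert -3:
  append -3 at index 0 → [-3] (no swap needed)
Insert 18:
  append 18 at index 1 → [-3, 18]
  18 > parent -3 at index 0, swap → [18, -3]
Insert 4:
  append 4 at index 2 → [18, -3, 4] (no swap needed)
Insert -14:
  append -14 at index 3 → [18, -3, 4, -14] (no swap needed)
Insert 2:
  append 2 at index 4 → [18, -3, 4, -14, 2]
  2 > parent -3 at index 1, swap → [18, 2, 4, -14, -3]
Insert -6:
  append -6 at index 5 → [18, 2, 4, -14, -3, -6] (no swap needed)
Insert 16:
  append 16 at index 6 → [18, 2, 4, -14, -3, -6, 16]
  16 > parent 4 at index 2, swap → [18, 2, 16, -14, -3, -6, 4]

[18, 2, 16, -14, -3, -6, 4]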